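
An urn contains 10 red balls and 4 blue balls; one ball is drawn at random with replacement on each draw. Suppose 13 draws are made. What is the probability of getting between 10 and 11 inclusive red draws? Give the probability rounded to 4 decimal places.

X ~ Binomial(13, 0.714286); P(10 ≤ X ≤ 11) = Σ C(13,k) p^k (1−p)^(13−k) over k:
  k=10: C(13,10)·0.714286^10·0.285714^3 = 0.230612
  k=11: C(13,11)·0.714286^11·0.285714^2 = 0.157235
Total = 0.387847

0.3878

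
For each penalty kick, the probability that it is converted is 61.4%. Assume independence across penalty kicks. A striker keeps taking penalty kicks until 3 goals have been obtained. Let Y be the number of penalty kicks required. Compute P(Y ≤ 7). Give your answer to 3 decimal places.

Finishing within 7 penalty kicks ⇔ at least 3 successes in the first 7. With X ~ Binomial(7, 0.614), P(Y ≤ 7) = 1 − P(X ≤ 2).
  k=0: C(7,0)·0.614^0·0.386^7 = 0.00128
  k=1: C(7,1)·0.614^1·0.386^6 = 0.01422
  k=2: C(7,2)·0.614^2·0.386^5 = 0.06784
1 − 0.08333 = 0.91667

0.917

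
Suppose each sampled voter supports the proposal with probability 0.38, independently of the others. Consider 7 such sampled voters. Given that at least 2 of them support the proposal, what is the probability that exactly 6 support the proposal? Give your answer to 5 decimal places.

0.01606

X ~ Binomial(7, 0.38). Want P(X=6 | X≥2) = P(X=6) / P(X≥2).
P(X=6) = C(7,6)·0.38^6·0.62^1 = 0.0130675
P(X≥2) = 1 − 0.0352161 − 0.1510886 = 0.8136952
Ratio = 0.0130675 / 0.8136952 = 0.0160594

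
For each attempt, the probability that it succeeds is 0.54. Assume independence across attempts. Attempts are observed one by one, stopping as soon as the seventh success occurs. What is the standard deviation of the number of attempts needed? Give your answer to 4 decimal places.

3.3230

Y = total attempts until the seventh success; negative binomial with r=7, p=0.54.
SD(Y) = √[r(1−p)/p²] = √(11.042524) = 3.323029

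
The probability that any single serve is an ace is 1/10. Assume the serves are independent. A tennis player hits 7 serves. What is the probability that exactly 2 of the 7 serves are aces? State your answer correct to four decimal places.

0.1240

X ~ Binomial(n=7, p=0.10).
P(X=2) = C(7,2) · p^2 · (1−p)^5
= 21 · 0.01 · 0.59049 = 0.124003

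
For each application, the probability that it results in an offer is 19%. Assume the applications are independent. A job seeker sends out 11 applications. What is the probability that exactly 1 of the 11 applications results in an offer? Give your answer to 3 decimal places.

X ~ Binomial(n=11, p=0.19).
P(X=1) = C(11,1) · p^1 · (1−p)^10
= 11 · 0.19 · 0.12158 = 0.25410

0.254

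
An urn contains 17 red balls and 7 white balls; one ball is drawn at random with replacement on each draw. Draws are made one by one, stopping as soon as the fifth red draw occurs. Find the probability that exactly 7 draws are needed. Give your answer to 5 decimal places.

0.22754

Y = trial on which the fifth success occurs; negative binomial, r=5, p=0.708333.
P(Y=7) = C(6,4) · p^5 · (1−p)^2
= 15 · 0.17832 · 0.085069 = 0.2275376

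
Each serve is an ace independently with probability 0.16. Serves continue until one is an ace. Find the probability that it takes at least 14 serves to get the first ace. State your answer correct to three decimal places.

Y = number of serves to the first success; geometric, p = 0.16.
P(Y > 13) = P(first 13 all fail) = (1−p)^13 = 0.10366

0.104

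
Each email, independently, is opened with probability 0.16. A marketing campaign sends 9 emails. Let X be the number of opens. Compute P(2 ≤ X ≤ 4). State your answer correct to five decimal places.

0.42736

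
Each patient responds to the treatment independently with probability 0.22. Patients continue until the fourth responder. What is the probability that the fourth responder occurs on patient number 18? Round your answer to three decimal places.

0.049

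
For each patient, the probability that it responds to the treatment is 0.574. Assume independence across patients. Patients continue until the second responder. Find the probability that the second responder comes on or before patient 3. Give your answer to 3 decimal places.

Finishing within 3 patients ⇔ at least 2 successes in the first 3. With X ~ Binomial(3, 0.574), P(Y ≤ 3) = 1 − P(X ≤ 1).
  k=0: C(3,0)·0.574^0·0.426^3 = 0.07731
  k=1: C(3,1)·0.574^1·0.426^2 = 0.31250
1 − 0.38981 = 0.61019

0.610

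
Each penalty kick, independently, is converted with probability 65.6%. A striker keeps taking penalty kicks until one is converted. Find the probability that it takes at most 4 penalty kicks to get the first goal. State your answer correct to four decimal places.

0.9860

Y = number of penalty kicks to the first success; geometric, p = 0.656.
P(Y ≤ 4) = 1 − (1−p)^4 = 1 − 0.014003 = 0.985997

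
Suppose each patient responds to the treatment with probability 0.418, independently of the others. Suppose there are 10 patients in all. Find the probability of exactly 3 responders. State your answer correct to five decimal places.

X ~ Binomial(n=10, p=0.418).
P(X=3) = C(10,3) · p^3 · (1−p)^7
= 120 · 0.073035 · 0.022618 = 0.1982307

0.19823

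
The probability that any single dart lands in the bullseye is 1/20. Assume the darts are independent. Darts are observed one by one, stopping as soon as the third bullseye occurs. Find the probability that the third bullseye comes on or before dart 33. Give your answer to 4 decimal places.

0.2272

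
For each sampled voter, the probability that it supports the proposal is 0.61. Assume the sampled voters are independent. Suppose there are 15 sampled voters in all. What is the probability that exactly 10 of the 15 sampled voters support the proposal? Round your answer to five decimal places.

X ~ Binomial(n=15, p=0.61).
P(X=10) = C(15,10) · p^10 · (1−p)^5
= 3003 · 0.0071334 · 0.0090224 = 0.1932755

0.19328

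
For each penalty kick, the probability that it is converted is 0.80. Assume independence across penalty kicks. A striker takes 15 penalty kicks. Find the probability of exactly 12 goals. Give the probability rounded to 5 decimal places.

0.25014

X ~ Binomial(n=15, p=0.80).
P(X=12) = C(15,12) · p^12 · (1−p)^3
= 455 · 0.068719 · 0.008 = 0.2501389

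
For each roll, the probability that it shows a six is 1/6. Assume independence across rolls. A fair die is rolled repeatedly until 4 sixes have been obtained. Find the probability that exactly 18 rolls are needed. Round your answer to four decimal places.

0.0409

Y = trial on which the fourth success occurs; negative binomial, r=4, p=0.166667.
P(Y=18) = C(17,3) · p^4 · (1−p)^14
= 680 · 0.0007716 · 0.077887 = 0.040866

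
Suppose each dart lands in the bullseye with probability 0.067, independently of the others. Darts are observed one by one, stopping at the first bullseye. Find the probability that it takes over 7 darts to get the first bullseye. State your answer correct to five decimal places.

0.61542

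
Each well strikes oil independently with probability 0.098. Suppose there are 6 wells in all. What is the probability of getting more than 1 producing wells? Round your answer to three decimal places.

0.110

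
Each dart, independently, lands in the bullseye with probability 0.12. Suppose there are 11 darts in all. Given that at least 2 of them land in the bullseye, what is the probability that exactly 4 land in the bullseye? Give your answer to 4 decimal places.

0.0722

X ~ Binomial(11, 0.12). Want P(X=4 | X≥2) = P(X=4) / P(X≥2).
P(X=4) = C(11,4)·0.12^4·0.88^7 = 0.027965
P(X≥2) = 1 − 0.245081 − 0.367621 = 0.387298
Ratio = 0.027965 / 0.387298 = 0.072206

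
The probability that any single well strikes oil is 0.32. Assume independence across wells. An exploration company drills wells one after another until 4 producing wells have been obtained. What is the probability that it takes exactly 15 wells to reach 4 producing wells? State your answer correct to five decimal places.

Y = trial on which the fourth success occurs; negative binomial, r=4, p=0.32.
P(Y=15) = C(14,3) · p^4 · (1−p)^11
= 364 · 0.010486 · 0.014375 = 0.0548655

0.05487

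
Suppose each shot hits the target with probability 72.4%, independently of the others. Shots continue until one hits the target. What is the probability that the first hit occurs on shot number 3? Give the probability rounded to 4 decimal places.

0.0552

Geometric (trials to first success), p = 0.724.
P(Y = 3) = (1−p)^2 · p = 0.076176 · 0.724 = 0.055151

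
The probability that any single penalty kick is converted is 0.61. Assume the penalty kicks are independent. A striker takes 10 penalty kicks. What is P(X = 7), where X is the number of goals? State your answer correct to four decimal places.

0.2237

X ~ Binomial(n=10, p=0.61).
P(X=7) = C(10,7) · p^7 · (1−p)^3
= 120 · 0.031427 · 0.059319 = 0.223709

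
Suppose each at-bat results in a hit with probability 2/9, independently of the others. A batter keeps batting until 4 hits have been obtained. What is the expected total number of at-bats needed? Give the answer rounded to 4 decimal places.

18.0000

Y = total at-bats until the fourth success; negative binomial with r=4, p=0.222222.
E[Y] = r / p = 4 / 0.222222 = 18.000000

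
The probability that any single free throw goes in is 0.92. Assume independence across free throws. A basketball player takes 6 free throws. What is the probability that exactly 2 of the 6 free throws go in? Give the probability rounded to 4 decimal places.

0.0005

X ~ Binomial(n=6, p=0.92).
P(X=2) = C(6,2) · p^2 · (1−p)^4
= 15 · 0.8464 · 4.096e-05 = 0.000520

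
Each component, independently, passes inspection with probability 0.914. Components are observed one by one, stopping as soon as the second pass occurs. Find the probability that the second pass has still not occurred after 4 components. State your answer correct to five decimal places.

Needing more than 4 components ⇔ fewer than 2 successes in the first 4. With X ~ Binomial(4, 0.914), P(Y > 4) = P(X ≤ 1).
  k=0: C(4,0)·0.914^0·0.086^4 = 0.0000547
  k=1: C(4,1)·0.914^1·0.086^3 = 0.0023254
P(X ≤ 1) = 0.0023801

0.00238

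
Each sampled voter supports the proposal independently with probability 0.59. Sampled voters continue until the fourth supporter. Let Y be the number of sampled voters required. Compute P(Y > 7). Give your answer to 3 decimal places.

Needing more than 7 sampled voters ⇔ fewer than 4 successes in the first 7. With X ~ Binomial(7, 0.59), P(Y > 7) = P(X ≤ 3).
  k=0: C(7,0)·0.59^0·0.41^7 = 0.00195
  k=1: C(7,1)·0.59^1·0.41^6 = 0.01962
  k=2: C(7,2)·0.59^2·0.41^5 = 0.08469
  k=3: C(7,3)·0.59^3·0.41^4 = 0.20312
P(X ≤ 3) = 0.30938

0.309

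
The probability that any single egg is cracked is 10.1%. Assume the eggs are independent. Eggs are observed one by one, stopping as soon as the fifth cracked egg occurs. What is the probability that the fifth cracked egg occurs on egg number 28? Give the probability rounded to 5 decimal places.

Y = trial on which the fifth success occurs; negative binomial, r=5, p=0.101.
P(Y=28) = C(27,4) · p^5 · (1−p)^23
= 17550 · 1.051e-05 · 0.086392 = 0.0159352

0.01594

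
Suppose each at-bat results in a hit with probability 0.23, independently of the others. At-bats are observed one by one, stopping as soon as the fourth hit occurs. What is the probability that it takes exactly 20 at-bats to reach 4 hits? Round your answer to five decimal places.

0.04141

Y = trial on which the fourth success occurs; negative binomial, r=4, p=0.23.
P(Y=20) = C(19,3) · p^4 · (1−p)^16
= 969 · 0.0027984 · 0.01527 = 0.0414082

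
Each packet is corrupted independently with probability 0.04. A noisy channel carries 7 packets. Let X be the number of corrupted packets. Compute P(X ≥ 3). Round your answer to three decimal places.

X ~ Binomial(7, 0.04); P(X ≥ 3) = Σ C(7,k) p^k (1−p)^(7−k) over k:
  k=3: C(7,3)·0.04^3·0.96^4 = 0.00190
  k=4: C(7,4)·0.04^4·0.96^3 = 0.00008
  k=5: C(7,5)·0.04^5·0.96^2 = 0.00000
  k=6: C(7,6)·0.04^6·0.96^1 = 0.00000
  k=7: C(7,7)·0.04^7·0.96^0 = 0.00000
Total = 0.00198

0.002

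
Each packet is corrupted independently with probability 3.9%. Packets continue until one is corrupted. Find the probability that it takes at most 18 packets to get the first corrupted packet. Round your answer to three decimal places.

Y = number of packets to the first success; geometric, p = 0.039.
P(Y ≤ 18) = 1 − (1−p)^18 = 1 − 0.48868 = 0.51132

0.511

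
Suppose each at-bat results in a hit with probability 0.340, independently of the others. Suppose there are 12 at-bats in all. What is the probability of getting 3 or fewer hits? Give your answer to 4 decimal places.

0.3742

X ~ Binomial(12, 0.34); P(X ≤ 3) = Σ C(12,k) p^k (1−p)^(12−k) over k:
  k=0: C(12,0)·0.34^0·0.66^12 = 0.006832
  k=1: C(12,1)·0.34^1·0.66^11 = 0.042232
  k=2: C(12,2)·0.34^2·0.66^10 = 0.119658
  k=3: C(12,3)·0.34^3·0.66^9 = 0.205473
Total = 0.374195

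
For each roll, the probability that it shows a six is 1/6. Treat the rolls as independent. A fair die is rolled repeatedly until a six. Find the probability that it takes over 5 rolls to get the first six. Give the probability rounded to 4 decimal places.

Y = number of rolls to the first success; geometric, p = 0.166667.
P(Y > 5) = P(first 5 all fail) = (1−p)^5 = 0.401878

0.4019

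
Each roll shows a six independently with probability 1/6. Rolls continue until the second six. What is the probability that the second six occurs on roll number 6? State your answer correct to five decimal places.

0.06698

Y = trial on which the second success occurs; negative binomial, r=2, p=0.166667.
P(Y=6) = C(5,1) · p^2 · (1−p)^4
= 5 · 0.027778 · 0.48225 = 0.0669796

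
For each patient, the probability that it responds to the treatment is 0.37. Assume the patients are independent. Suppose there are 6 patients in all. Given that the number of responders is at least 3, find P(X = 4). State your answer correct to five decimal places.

0.28343

X ~ Binomial(6, 0.37). Want P(X=4 | X≥3) = P(X=4) / P(X≥3).
P(X=4) = C(6,4)·0.37^4·0.63^2 = 0.1115782
P(X≥3) = 1 − 0.0625235 − 0.2203209 − 0.3234871 = 0.3936685
Ratio = 0.1115782 / 0.3936685 = 0.2834318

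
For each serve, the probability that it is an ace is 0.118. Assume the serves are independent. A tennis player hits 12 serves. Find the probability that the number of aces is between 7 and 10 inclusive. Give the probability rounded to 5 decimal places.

0.00015

X ~ Binomial(12, 0.118); P(7 ≤ X ≤ 10) = Σ C(12,k) p^k (1−p)^(12−k) over k:
  k=7: C(12,7)·0.118^7·0.882^5 = 0.0001347
  k=8: C(12,8)·0.118^8·0.882^4 = 0.0000113
  k=9: C(12,9)·0.118^9·0.882^3 = 0.0000007
  k=10: C(12,10)·0.118^10·0.882^2 = 0.0000000
Total = 0.0001466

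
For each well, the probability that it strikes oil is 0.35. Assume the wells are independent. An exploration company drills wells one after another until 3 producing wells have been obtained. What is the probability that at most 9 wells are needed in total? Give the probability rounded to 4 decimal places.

Finishing within 9 wells ⇔ at least 3 successes in the first 9. With X ~ Binomial(9, 0.35), P(Y ≤ 9) = 1 − P(X ≤ 2).
  k=0: C(9,0)·0.35^0·0.65^9 = 0.020712
  k=1: C(9,1)·0.35^1·0.65^8 = 0.100373
  k=2: C(9,2)·0.35^2·0.65^7 = 0.216188
1 − 0.337273 = 0.662727

0.6627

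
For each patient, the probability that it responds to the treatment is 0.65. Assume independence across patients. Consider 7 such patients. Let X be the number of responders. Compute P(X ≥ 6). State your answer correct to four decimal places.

X ~ Binomial(7, 0.65); P(X ≥ 6) = Σ C(7,k) p^k (1−p)^(7−k) over k:
  k=6: C(7,6)·0.65^6·0.35^1 = 0.184776
  k=7: C(7,7)·0.65^7·0.35^0 = 0.049022
Total = 0.233799

0.2338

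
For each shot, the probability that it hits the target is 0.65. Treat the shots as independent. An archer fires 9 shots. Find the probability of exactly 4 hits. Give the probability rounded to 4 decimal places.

X ~ Binomial(n=9, p=0.65).
P(X=4) = C(9,4) · p^4 · (1−p)^5
= 126 · 0.17851 · 0.0052522 = 0.118131

0.1181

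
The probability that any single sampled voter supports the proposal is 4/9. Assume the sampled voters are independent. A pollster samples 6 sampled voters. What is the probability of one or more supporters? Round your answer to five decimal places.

0.97060

P(at least one) = 1 − P(none) = 1 − (1 − 0.444444)^6
= 1 − 0.0294012 = 0.9705988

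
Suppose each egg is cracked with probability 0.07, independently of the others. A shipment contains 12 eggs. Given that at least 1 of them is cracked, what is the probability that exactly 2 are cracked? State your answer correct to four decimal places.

X ~ Binomial(12, 0.07). Want P(X=2 | X≥1) = P(X=2) / P(X≥1).
P(X=2) = C(12,2)·0.07^2·0.93^10 = 0.156520
P(X≥1) = 1 − 0.418596 = 0.581404
Ratio = 0.156520 / 0.581404 = 0.269210

0.2692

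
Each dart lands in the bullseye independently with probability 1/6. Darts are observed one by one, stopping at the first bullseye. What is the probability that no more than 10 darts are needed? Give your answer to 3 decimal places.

Y = number of darts to the first success; geometric, p = 0.166667.
P(Y ≤ 10) = 1 − (1−p)^10 = 1 − 0.16151 = 0.83849

0.838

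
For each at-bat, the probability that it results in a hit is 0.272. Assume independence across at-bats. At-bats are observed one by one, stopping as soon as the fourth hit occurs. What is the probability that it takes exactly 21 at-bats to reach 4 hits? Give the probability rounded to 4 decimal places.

0.0283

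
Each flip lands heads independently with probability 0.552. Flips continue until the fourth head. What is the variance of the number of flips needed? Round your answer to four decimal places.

5.8811

Y = total flips until the fourth success; negative binomial with r=4, p=0.552.
Var(Y) = r(1−p)/p² = 4·0.448 / 0.552² = 5.881117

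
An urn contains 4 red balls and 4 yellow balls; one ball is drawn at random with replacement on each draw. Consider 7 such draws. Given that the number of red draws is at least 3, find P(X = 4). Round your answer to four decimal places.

X ~ Binomial(7, 0.50). Want P(X=4 | X≥3) = P(X=4) / P(X≥3).
P(X=4) = C(7,4)·0.50^4·0.50^3 = 0.273438
P(X≥3) = 1 − 0.007812 − 0.054688 − 0.164062 = 0.773438
Ratio = 0.273438 / 0.773438 = 0.353535

0.3535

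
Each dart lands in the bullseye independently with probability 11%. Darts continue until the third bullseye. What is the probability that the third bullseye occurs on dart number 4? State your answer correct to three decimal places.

Y = trial on which the third success occurs; negative binomial, r=3, p=0.11.
P(Y=4) = C(3,2) · p^3 · (1−p)^1
= 3 · 0.001331 · 0.89 = 0.00355

0.004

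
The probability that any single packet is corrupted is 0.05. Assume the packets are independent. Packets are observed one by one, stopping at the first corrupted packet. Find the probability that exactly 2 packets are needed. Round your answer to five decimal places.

Geometric (trials to first success), p = 0.05.
P(Y = 2) = (1−p)^1 · p = 0.95 · 0.05 = 0.0475000

0.04750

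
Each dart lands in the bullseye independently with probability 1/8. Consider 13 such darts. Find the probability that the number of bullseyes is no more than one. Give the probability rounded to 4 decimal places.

X ~ Binomial(13, 0.125); P(X ≤ 1) = Σ C(13,k) p^k (1−p)^(13−k) over k:
  k=0: C(13,0)·0.125^0·0.875^13 = 0.176240
  k=1: C(13,1)·0.125^1·0.875^12 = 0.327303
Total = 0.503543

0.5035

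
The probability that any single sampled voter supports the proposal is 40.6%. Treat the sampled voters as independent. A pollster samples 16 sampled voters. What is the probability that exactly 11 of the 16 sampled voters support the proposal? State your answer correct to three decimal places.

0.016

X ~ Binomial(n=16, p=0.406).
P(X=11) = C(16,11) · p^11 · (1−p)^5
= 4368 · 4.9407e-05 · 0.073949 = 0.01596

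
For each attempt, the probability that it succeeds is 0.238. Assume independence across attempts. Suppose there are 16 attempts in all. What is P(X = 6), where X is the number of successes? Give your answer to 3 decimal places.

X ~ Binomial(n=16, p=0.238).
P(X=6) = C(16,6) · p^6 · (1−p)^10
= 8008 · 0.00018174 · 0.066001 = 0.09606

0.096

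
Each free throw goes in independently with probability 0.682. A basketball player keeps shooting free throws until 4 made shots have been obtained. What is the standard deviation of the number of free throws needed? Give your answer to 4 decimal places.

1.6537

Y = total free throws until the fourth success; negative binomial with r=4, p=0.682.
SD(Y) = √[r(1−p)/p²] = √(2.734755) = 1.653709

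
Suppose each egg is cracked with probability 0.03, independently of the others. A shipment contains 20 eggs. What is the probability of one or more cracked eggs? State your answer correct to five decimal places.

P(at least one) = 1 − P(none) = 1 − (1 − 0.03)^20
= 1 − 0.5437943 = 0.4562057

0.45621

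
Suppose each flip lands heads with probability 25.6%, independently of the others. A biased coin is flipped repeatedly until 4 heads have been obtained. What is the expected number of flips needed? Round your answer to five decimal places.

15.62500

Y = total flips until the fourth success; negative binomial with r=4, p=0.256.
E[Y] = r / p = 4 / 0.256 = 15.6250000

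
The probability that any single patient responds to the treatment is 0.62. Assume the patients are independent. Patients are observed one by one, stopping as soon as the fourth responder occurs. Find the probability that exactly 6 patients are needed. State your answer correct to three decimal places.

0.213

Y = trial on which the fourth success occurs; negative binomial, r=4, p=0.62.
P(Y=6) = C(5,3) · p^4 · (1−p)^2
= 10 · 0.14776 · 0.1444 = 0.21337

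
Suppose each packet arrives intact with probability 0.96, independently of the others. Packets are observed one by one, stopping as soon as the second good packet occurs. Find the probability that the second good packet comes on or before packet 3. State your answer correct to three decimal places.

0.995

Finishing within 3 packets ⇔ at least 2 successes in the first 3. With X ~ Binomial(3, 0.96), P(Y ≤ 3) = 1 − P(X ≤ 1).
  k=0: C(3,0)·0.96^0·0.04^3 = 0.00006
  k=1: C(3,1)·0.96^1·0.04^2 = 0.00461
1 − 0.00467 = 0.99533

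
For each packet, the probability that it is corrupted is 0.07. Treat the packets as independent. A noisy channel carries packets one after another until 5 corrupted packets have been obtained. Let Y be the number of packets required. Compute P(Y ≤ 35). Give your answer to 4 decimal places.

0.0948

Finishing within 35 packets ⇔ at least 5 successes in the first 35. With X ~ Binomial(35, 0.07), P(Y ≤ 35) = 1 − P(X ≤ 4).
  k=0: C(35,0)·0.07^0·0.93^35 = 0.078868
  k=1: C(35,1)·0.07^1·0.93^34 = 0.207772
  k=2: C(35,2)·0.07^2·0.93^33 = 0.265858
  k=3: C(35,3)·0.07^3·0.93^32 = 0.220119
  k=4: C(35,4)·0.07^4·0.93^31 = 0.132545
1 − 0.905163 = 0.094837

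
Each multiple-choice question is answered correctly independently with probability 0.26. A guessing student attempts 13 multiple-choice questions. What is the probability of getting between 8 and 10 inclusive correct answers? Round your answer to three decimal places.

X ~ Binomial(13, 0.26); P(8 ≤ X ≤ 10) = Σ C(13,k) p^k (1−p)^(13−k) over k:
  k=8: C(13,8)·0.26^8·0.74^5 = 0.00596
  k=9: C(13,9)·0.26^9·0.74^4 = 0.00116
  k=10: C(13,10)·0.26^10·0.74^3 = 0.00016
Total = 0.00729

0.007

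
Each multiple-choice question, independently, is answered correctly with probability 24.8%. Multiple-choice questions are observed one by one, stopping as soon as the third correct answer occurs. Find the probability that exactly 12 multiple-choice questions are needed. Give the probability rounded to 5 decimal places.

0.06452

Y = trial on which the third success occurs; negative binomial, r=3, p=0.248.
P(Y=12) = C(11,2) · p^3 · (1−p)^9
= 55 · 0.015253 · 0.076906 = 0.0645176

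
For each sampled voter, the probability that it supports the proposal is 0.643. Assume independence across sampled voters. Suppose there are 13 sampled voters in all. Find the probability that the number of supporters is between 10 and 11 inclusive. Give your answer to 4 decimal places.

0.2344

X ~ Binomial(13, 0.643); P(10 ≤ X ≤ 11) = Σ C(13,k) p^k (1−p)^(13−k) over k:
  k=10: C(13,10)·0.643^10·0.357^3 = 0.157210
  k=11: C(13,11)·0.643^11·0.357^2 = 0.077224
Total = 0.234434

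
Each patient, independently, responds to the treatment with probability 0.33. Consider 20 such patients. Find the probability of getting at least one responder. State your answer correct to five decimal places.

0.99967

P(at least one) = 1 − P(none) = 1 − (1 − 0.33)^20
= 1 − 0.0003323 = 0.9996677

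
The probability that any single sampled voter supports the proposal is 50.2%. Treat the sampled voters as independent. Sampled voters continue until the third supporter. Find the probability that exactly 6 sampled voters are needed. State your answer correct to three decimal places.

0.156

Y = trial on which the third success occurs; negative binomial, r=3, p=0.502.
P(Y=6) = C(5,2) · p^3 · (1−p)^3
= 10 · 0.12651 · 0.12351 = 0.15624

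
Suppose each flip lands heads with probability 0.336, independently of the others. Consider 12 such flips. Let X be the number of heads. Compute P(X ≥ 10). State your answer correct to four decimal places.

0.0006

X ~ Binomial(12, 0.336); P(X ≥ 10) = Σ C(12,k) p^k (1−p)^(12−k) over k:
  k=10: C(12,10)·0.336^10·0.664^2 = 0.000534
  k=11: C(12,11)·0.336^11·0.664^1 = 0.000049
  k=12: C(12,12)·0.336^12·0.664^0 = 0.000002
Total = 0.000585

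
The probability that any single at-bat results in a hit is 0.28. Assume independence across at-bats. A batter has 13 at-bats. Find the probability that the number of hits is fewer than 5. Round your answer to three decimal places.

X ~ Binomial(13, 0.28); P(X ≤ 4) = Σ C(13,k) p^k (1−p)^(13−k) over k:
  k=0: C(13,0)·0.28^0·0.72^13 = 0.01397
  k=1: C(13,1)·0.28^1·0.72^12 = 0.07065
  k=2: C(13,2)·0.28^2·0.72^11 = 0.16484
  k=3: C(13,3)·0.28^3·0.72^10 = 0.23505
  k=4: C(13,4)·0.28^4·0.72^9 = 0.22852
Total = 0.71304

0.713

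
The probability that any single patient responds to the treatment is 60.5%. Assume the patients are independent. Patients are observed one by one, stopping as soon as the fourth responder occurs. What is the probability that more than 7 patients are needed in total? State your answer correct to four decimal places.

0.2802

Needing more than 7 patients ⇔ fewer than 4 successes in the first 7. With X ~ Binomial(7, 0.605), P(Y > 7) = P(X ≤ 3).
  k=0: C(7,0)·0.605^0·0.395^7 = 0.001500
  k=1: C(7,1)·0.605^1·0.395^6 = 0.016086
  k=2: C(7,2)·0.605^2·0.395^5 = 0.073912
  k=3: C(7,3)·0.605^3·0.395^4 = 0.188679
P(X ≤ 3) = 0.280177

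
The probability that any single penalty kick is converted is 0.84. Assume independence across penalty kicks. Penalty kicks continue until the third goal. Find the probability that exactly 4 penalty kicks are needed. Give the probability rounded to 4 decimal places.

Y = trial on which the third success occurs; negative binomial, r=3, p=0.84.
P(Y=4) = C(3,2) · p^3 · (1−p)^1
= 3 · 0.5927 · 0.16 = 0.284498

0.2845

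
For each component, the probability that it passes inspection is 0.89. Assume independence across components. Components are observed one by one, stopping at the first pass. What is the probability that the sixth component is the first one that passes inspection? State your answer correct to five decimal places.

0.00001

Geometric (trials to first success), p = 0.89.
P(Y = 6) = (1−p)^5 · p = 1.6105e-05 · 0.89 = 0.0000143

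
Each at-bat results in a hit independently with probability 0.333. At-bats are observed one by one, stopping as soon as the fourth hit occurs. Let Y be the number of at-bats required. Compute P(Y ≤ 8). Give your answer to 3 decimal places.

Finishing within 8 at-bats ⇔ at least 4 successes in the first 8. With X ~ Binomial(8, 0.333), P(Y ≤ 8) = 1 − P(X ≤ 3).
  k=0: C(8,0)·0.333^0·0.667^8 = 0.03917
  k=1: C(8,1)·0.333^1·0.667^7 = 0.15646
  k=2: C(8,2)·0.333^2·0.667^6 = 0.27340
  k=3: C(8,3)·0.333^3·0.667^5 = 0.27299
1 − 0.74203 = 0.25797

0.258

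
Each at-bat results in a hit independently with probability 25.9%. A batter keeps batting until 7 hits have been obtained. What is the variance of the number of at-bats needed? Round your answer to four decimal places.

77.3244

Y = total at-bats until the seventh success; negative binomial with r=7, p=0.259.
Var(Y) = r(1−p)/p² = 7·0.741 / 0.259² = 77.324429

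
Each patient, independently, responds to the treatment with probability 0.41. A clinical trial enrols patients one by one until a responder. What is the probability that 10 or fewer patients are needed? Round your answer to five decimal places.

0.99489

Y = number of patients to the first success; geometric, p = 0.41.
P(Y ≤ 10) = 1 − (1−p)^10 = 1 − 0.0051112 = 0.9948888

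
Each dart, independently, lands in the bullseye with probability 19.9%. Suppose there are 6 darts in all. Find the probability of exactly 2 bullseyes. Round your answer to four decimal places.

X ~ Binomial(n=6, p=0.199).
P(X=2) = C(6,2) · p^2 · (1−p)^4
= 15 · 0.039601 · 0.41165 = 0.244527

0.2445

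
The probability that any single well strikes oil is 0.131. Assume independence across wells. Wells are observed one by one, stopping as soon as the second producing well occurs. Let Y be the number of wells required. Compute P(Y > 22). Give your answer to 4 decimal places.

0.1966

Needing more than 22 wells ⇔ fewer than 2 successes in the first 22. With X ~ Binomial(22, 0.131), P(Y > 22) = P(X ≤ 1).
  k=0: C(22,0)·0.131^0·0.869^22 = 0.045544
  k=1: C(22,1)·0.131^1·0.869^21 = 0.151046
P(X ≤ 1) = 0.196590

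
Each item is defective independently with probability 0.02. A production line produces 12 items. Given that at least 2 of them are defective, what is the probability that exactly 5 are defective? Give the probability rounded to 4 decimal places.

X ~ Binomial(12, 0.02). Want P(X=5 | X≥2) = P(X=5) / P(X≥2).
P(X=5) = C(12,5)·0.02^5·0.98^7 = 0.000002
P(X≥2) = 1 − 0.784717 − 0.192176 = 0.023108
Ratio = 0.000002 / 0.023108 = 0.000095

0.0001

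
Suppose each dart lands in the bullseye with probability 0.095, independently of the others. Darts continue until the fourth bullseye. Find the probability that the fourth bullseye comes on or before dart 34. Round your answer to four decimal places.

Finishing within 34 darts ⇔ at least 4 successes in the first 34. With X ~ Binomial(34, 0.095), P(Y ≤ 34) = 1 − P(X ≤ 3).
  k=0: C(34,0)·0.095^0·0.905^34 = 0.033578
  k=1: C(34,1)·0.095^1·0.905^33 = 0.119841
  k=2: C(34,2)·0.095^2·0.905^32 = 0.207570
  k=3: C(34,3)·0.095^3·0.905^31 = 0.232417
1 − 0.593406 = 0.406594

0.4066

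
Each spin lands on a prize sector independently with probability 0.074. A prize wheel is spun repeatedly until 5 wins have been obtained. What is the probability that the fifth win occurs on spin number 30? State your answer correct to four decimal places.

0.0077

Y = trial on which the fifth success occurs; negative binomial, r=5, p=0.074.
P(Y=30) = C(29,4) · p^5 · (1−p)^25
= 23751 · 2.219e-06 · 0.14631 = 0.007711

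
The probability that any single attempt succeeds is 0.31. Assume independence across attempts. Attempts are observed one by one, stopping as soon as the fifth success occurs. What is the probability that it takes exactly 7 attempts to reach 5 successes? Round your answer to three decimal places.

0.020

Y = trial on which the fifth success occurs; negative binomial, r=5, p=0.31.
P(Y=7) = C(6,4) · p^5 · (1−p)^2
= 15 · 0.0028629 · 0.4761 = 0.02045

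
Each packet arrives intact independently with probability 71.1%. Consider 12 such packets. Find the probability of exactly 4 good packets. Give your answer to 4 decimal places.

X ~ Binomial(n=12, p=0.711).
P(X=4) = C(12,4) · p^4 · (1−p)^8
= 495 · 0.25555 · 4.8661e-05 = 0.006156

0.0062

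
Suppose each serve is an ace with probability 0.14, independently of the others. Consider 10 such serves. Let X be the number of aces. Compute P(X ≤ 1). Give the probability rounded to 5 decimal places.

0.58156

X ~ Binomial(10, 0.14); P(X ≤ 1) = Σ C(10,k) p^k (1−p)^(10−k) over k:
  k=0: C(10,0)·0.14^0·0.86^10 = 0.2213016
  k=1: C(10,1)·0.14^1·0.86^9 = 0.3602584
Total = 0.5815600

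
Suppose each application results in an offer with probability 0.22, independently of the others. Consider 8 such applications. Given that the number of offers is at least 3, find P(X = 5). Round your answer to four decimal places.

X ~ Binomial(8, 0.22). Want P(X=5 | X≥3) = P(X=5) / P(X≥3).
P(X=5) = C(8,5)·0.22^5·0.78^3 = 0.013696
P(X≥3) = 1 − 0.137011 − 0.309154 − 0.305190 = 0.248644
Ratio = 0.013696 / 0.248644 = 0.055082

0.0551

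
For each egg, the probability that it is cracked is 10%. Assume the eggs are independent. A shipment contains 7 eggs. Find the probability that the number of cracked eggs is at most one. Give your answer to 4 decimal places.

0.8503

X ~ Binomial(7, 0.10); P(X ≤ 1) = Σ C(7,k) p^k (1−p)^(7−k) over k:
  k=0: C(7,0)·0.10^0·0.90^7 = 0.478297
  k=1: C(7,1)·0.10^1·0.90^6 = 0.372009
Total = 0.850306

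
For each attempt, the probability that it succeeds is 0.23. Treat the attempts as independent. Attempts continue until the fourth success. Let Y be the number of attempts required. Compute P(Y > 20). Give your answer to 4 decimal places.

0.2915

Needing more than 20 attempts ⇔ fewer than 4 successes in the first 20. With X ~ Binomial(20, 0.23), P(Y > 20) = P(X ≤ 3).
  k=0: C(20,0)·0.23^0·0.77^20 = 0.005368
  k=1: C(20,1)·0.23^1·0.77^19 = 0.032069
  k=2: C(20,2)·0.23^2·0.77^18 = 0.091000
  k=3: C(20,3)·0.23^3·0.77^17 = 0.163091
P(X ≤ 3) = 0.291528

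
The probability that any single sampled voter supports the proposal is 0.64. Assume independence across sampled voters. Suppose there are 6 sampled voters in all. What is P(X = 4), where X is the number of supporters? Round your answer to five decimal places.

0.32615

X ~ Binomial(n=6, p=0.64).
P(X=4) = C(6,4) · p^4 · (1−p)^2
= 15 · 0.16777 · 0.1296 = 0.3261491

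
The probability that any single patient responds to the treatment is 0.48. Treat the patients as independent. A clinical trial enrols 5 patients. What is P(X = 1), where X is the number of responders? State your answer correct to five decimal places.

0.17548

X ~ Binomial(n=5, p=0.48).
P(X=1) = C(5,1) · p^1 · (1−p)^4
= 5 · 0.48 · 0.073116 = 0.1754788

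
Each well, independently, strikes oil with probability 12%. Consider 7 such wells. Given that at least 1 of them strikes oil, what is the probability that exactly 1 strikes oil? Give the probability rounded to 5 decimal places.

X ~ Binomial(7, 0.12). Want P(X=1 | X≥1) = P(X=1) / P(X≥1).
P(X=1) = C(7,1)·0.12^1·0.88^6 = 0.3900994
P(X≥1) = 1 − 0.4086756 = 0.5913244
Ratio = 0.3900994 / 0.5913244 = 0.6597046

0.65970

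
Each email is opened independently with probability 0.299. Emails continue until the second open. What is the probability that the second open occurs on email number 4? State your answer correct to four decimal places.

0.1318

Y = trial on which the second success occurs; negative binomial, r=2, p=0.299.
P(Y=4) = C(3,1) · p^2 · (1−p)^2
= 3 · 0.089401 · 0.4914 = 0.131795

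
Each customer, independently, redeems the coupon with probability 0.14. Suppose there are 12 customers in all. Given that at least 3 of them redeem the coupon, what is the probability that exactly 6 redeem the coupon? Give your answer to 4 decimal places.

X ~ Binomial(12, 0.14). Want P(X=6 | X≥3) = P(X=6) / P(X≥3).
P(X=6) = C(12,6)·0.14^6·0.86^6 = 0.002815
P(X≥3) = 1 − 0.163675 − 0.319737 − 0.286276 = 0.230313
Ratio = 0.002815 / 0.230313 = 0.012221

0.0122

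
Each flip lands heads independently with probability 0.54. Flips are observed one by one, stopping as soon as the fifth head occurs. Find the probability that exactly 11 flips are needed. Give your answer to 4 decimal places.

0.0914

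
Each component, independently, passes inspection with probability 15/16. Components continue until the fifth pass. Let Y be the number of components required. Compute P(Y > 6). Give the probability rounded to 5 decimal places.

Needing more than 6 components ⇔ fewer than 5 successes in the first 6. With X ~ Binomial(6, 0.9375), P(Y > 6) = P(X ≤ 4).
  k=0: C(6,0)·0.9375^0·0.0625^6 = 0.0000001
  k=1: C(6,1)·0.9375^1·0.0625^5 = 0.0000054
  k=2: C(6,2)·0.9375^2·0.0625^4 = 0.0002012
  k=3: C(6,3)·0.9375^3·0.0625^3 = 0.0040233
  k=4: C(6,4)·0.9375^4·0.0625^2 = 0.0452623
P(X ≤ 4) = 0.0494922

0.04949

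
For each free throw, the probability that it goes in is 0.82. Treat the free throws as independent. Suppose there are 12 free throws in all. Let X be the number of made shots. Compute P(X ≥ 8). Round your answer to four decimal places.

X ~ Binomial(12, 0.82); P(X ≥ 8) = Σ C(12,k) p^k (1−p)^(12−k) over k:
  k=8: C(12,8)·0.82^8·0.18^4 = 0.106220
  k=9: C(12,9)·0.82^9·0.18^3 = 0.215063
  k=10: C(12,10)·0.82^10·0.18^2 = 0.293919
  k=11: C(12,11)·0.82^11·0.18^1 = 0.243448
  k=12: C(12,12)·0.82^12·0.18^0 = 0.092420
Total = 0.951069

0.9511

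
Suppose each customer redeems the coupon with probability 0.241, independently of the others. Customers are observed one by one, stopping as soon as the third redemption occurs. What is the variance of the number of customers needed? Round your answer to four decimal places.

Y = total customers until the third success; negative binomial with r=3, p=0.241.
Var(Y) = r(1−p)/p² = 3·0.759 / 0.241² = 39.203870

39.2039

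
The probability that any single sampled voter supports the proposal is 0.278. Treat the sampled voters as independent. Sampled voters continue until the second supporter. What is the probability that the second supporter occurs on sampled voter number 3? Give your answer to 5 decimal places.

0.11160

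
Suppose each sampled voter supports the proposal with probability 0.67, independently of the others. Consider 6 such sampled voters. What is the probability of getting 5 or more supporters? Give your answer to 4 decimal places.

0.3578

X ~ Binomial(6, 0.67); P(X ≥ 5) = Σ C(6,k) p^k (1−p)^(6−k) over k:
  k=5: C(6,5)·0.67^5·0.33^1 = 0.267325
  k=6: C(6,6)·0.67^6·0.33^0 = 0.090458
Total = 0.357783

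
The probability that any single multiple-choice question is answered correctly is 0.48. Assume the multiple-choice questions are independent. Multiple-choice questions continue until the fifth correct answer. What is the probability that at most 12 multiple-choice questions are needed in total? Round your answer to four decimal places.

0.7652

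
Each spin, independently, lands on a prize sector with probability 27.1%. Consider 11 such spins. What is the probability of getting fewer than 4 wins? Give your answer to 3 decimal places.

0.654

X ~ Binomial(11, 0.271); P(X ≤ 3) = Σ C(11,k) p^k (1−p)^(11−k) over k:
  k=0: C(11,0)·0.271^0·0.729^11 = 0.03090
  k=1: C(11,1)·0.271^1·0.729^10 = 0.12637
  k=2: C(11,2)·0.271^2·0.729^9 = 0.23488
  k=3: C(11,3)·0.271^3·0.729^8 = 0.26195
Total = 0.65410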